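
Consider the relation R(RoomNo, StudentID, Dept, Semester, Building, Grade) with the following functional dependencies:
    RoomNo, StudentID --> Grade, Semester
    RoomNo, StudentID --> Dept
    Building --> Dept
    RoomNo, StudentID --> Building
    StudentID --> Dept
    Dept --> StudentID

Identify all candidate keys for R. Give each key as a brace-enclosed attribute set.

{Building, RoomNo}, {Dept, RoomNo}, {RoomNo, StudentID}

Attributes never on any right-hand side: {RoomNo} — every candidate key must contain it.
{Building, RoomNo}⁺ = {Building, Dept, Grade, RoomNo, Semester, StudentID}, which is every attribute, so {Building, RoomNo} is a candidate key.
{Dept, RoomNo}⁺ = {Building, Dept, Grade, RoomNo, Semester, StudentID}, which is every attribute, so {Dept, RoomNo} is a candidate key.
{RoomNo, StudentID}⁺ = {Building, Dept, Grade, RoomNo, Semester, StudentID}, which is every attribute, so {RoomNo, StudentID} is a candidate key.
Any other superkey properly contains one of these, so there are no further candidate keys.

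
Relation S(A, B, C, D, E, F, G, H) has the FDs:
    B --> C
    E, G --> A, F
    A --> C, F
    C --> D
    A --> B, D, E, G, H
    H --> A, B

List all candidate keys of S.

{A}, {E, G}, {H}

{A}⁺ = {A, B, C, D, E, F, G, H} — all of the relation — so {A} is a candidate key.
{H}⁺ = {A, B, C, D, E, F, G, H} — all of the relation — so {H} is a candidate key.
{E, G}⁺ = {A, B, C, D, E, F, G, H} — all of the relation — so {E, G} is a candidate key.
Any other superkey properly contains one of these, so there are no further candidate keys.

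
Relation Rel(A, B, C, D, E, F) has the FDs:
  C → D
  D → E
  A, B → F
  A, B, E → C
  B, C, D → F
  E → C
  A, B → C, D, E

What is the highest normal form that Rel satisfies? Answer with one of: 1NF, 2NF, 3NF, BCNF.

Candidate key: {A, B}. Prime attributes: {A, B}.
C → D breaks BCNF: {C}⁺ = {C, D, E}, so {C} is not a superkey.
C → D has non-prime {D} on the right and a non-superkey on the left, so 3NF fails.
Checking every proper subset of each key, none determines a non-prime attribute — 2NF is satisfied.

2NF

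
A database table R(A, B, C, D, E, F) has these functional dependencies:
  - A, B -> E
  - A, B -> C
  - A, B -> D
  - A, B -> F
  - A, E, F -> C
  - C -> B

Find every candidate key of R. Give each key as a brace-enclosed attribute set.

No FD produces {A}, so it must be in every candidate key.
{A, B}⁺ = {A, B, C, D, E, F} — all of the relation — so {A, B} is a candidate key.
{A, C}⁺ = {A, B, C, D, E, F} — all of the relation — so {A, C} is a candidate key.
{A, E, F}⁺ = {A, B, C, D, E, F} — all of the relation — so {A, E, F} is a candidate key.
No proper subset of any of these is a key, and no other minimal superkey exists.

{A, B}, {A, C}, {A, E, F}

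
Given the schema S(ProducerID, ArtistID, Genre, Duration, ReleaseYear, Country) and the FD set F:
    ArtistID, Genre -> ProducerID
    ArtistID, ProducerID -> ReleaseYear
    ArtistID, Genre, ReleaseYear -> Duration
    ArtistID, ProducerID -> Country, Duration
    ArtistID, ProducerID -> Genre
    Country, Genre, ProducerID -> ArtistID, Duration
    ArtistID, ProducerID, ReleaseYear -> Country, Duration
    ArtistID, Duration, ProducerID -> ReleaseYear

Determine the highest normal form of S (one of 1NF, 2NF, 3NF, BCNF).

Candidate keys: {ArtistID, Genre}, {ArtistID, ProducerID}, {Country, Genre, ProducerID}. Prime attributes: {ArtistID, Country, Genre, ProducerID}.
Every FD has a superkey on the left, so the relation is in BCNF.

BCNF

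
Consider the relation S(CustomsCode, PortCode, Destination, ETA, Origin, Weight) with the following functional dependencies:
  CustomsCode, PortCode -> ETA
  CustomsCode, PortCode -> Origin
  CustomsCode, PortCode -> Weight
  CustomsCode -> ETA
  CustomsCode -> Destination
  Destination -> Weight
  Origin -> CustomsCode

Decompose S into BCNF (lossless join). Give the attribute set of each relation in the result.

Candidate keys of the original relation: {CustomsCode, PortCode}, {Origin, PortCode}.
Within {CustomsCode, Destination, ETA, Origin, PortCode, Weight}: {CustomsCode}⁺ ∩ {CustomsCode, Destination, ETA, Origin, PortCode, Weight} = {CustomsCode, Destination, ETA, Weight}, not the whole set, so CustomsCode -> Destination, ETA, Weight violates BCNF; decompose into {CustomsCode, Destination, ETA, Weight} and {CustomsCode, Origin, PortCode}.
Within {CustomsCode, Destination, ETA, Weight}: {Destination}⁺ ∩ {CustomsCode, Destination, ETA, Weight} = {Destination, Weight}, not the whole set, so Destination -> Weight violates BCNF; decompose into {Destination, Weight} and {CustomsCode, Destination, ETA}.
{Destination, Weight} is in BCNF.
{CustomsCode, Destination, ETA} is in BCNF.
Within {CustomsCode, Origin, PortCode}: {Origin}⁺ ∩ {CustomsCode, Origin, PortCode} = {CustomsCode, Origin}, not the whole set, so Origin -> CustomsCode violates BCNF; decompose into {CustomsCode, Origin} and {Origin, PortCode}.
{CustomsCode, Origin} is in BCNF.
{Origin, PortCode} is in BCNF.

{CustomsCode, Destination, ETA}; {CustomsCode, Origin}; {Destination, Weight}; {Origin, PortCode}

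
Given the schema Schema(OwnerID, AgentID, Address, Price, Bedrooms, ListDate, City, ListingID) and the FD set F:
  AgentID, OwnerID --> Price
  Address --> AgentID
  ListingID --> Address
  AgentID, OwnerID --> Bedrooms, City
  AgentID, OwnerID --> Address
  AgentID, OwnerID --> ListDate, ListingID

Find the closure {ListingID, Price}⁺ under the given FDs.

{Address, AgentID, ListingID, Price}

Start with {ListingID, Price}.
ListingID --> Address applies; add {Address} → now {Address, ListingID, Price}.
Address --> AgentID applies; add {AgentID} → now {Address, AgentID, ListingID, Price}.
No further FD applies.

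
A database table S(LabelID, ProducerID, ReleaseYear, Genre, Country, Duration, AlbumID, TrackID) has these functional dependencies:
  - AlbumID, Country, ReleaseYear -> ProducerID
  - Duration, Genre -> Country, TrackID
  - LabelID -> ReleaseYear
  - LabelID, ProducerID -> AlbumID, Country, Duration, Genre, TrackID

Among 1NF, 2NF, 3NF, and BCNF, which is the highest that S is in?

Candidate keys: {AlbumID, Country, LabelID}, {AlbumID, Duration, Genre, LabelID}, {LabelID, ProducerID}. Prime attributes: {AlbumID, Country, Duration, Genre, LabelID, ProducerID}.
AlbumID, Country, ReleaseYear -> ProducerID: {AlbumID, Country, ReleaseYear}⁺ = {AlbumID, Country, ProducerID, ReleaseYear}, which is not all of the attributes, so the left side is not a superkey — BCNF is violated.
Duration, Genre -> Country, TrackID determines the non-prime attribute {TrackID} from a non-superkey — 3NF is violated.
Since {LabelID} ⊂ {LabelID, ProducerID} and {LabelID}⁺ ⊇ {ReleaseYear} with {ReleaseYear} non-prime, there is a partial dependency; 2NF fails.

1NF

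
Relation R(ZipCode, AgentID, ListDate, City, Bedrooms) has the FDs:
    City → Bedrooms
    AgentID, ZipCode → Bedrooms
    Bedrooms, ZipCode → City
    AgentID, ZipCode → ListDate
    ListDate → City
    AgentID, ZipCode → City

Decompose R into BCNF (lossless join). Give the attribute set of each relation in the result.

Candidate key of the original relation: {AgentID, ZipCode}.
Within {AgentID, Bedrooms, City, ListDate, ZipCode}: {City}⁺ ∩ {AgentID, Bedrooms, City, ListDate, ZipCode} = {Bedrooms, City}, not the whole set, so City → Bedrooms violates BCNF; decompose into {Bedrooms, City} and {AgentID, City, ListDate, ZipCode}.
{Bedrooms, City}: every determinant is a superkey — BCNF.
Within {AgentID, City, ListDate, ZipCode}: {ListDate}⁺ ∩ {AgentID, City, ListDate, ZipCode} = {City, ListDate}, not the whole set, so ListDate → City violates BCNF; decompose into {City, ListDate} and {AgentID, ListDate, ZipCode}.
{City, ListDate}: every determinant is a superkey — BCNF.
{AgentID, ListDate, ZipCode}: every determinant is a superkey — BCNF.

{AgentID, ListDate, ZipCode}; {Bedrooms, City}; {City, ListDate}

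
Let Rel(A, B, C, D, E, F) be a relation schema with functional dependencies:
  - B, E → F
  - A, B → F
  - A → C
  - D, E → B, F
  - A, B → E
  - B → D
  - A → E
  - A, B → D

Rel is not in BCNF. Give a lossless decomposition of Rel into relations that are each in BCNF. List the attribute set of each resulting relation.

Candidate keys of the original relation: {A, B}, {A, D}.
{A, B, C, D, E, F}: {B, E} determines {B, D, E, F} here but is not a superkey — split on B, E → D, F, giving {B, D, E, F} and {A, B, C, E}.
{B, D, E, F}: {B} determines {B, D} here but is not a superkey — split on B → D, giving {B, D} and {B, E, F}.
{B, D}: every determinant is a superkey — BCNF.
{B, E, F}: every determinant is a superkey — BCNF.
{A, B, C, E}: {A} determines {A, C, E} here but is not a superkey — split on A → C, E, giving {A, C, E} and {A, B}.
{A, C, E}: every determinant is a superkey — BCNF.
{A, B}: every determinant is a superkey — BCNF.

{A, B}; {A, C, E}; {B, D}; {B, E, F}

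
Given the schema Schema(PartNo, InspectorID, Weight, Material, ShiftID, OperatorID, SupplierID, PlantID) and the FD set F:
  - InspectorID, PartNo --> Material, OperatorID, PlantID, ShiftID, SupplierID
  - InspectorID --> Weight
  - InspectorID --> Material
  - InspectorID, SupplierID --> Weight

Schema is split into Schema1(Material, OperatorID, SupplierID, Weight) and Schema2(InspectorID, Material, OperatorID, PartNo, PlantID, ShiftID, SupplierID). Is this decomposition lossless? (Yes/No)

No

Schema1 ∩ Schema2 = {Material, OperatorID, SupplierID}; its closure under F is {Material, OperatorID, SupplierID}.
The closure covers neither Schema1 nor Schema2 entirely; the join is not lossless.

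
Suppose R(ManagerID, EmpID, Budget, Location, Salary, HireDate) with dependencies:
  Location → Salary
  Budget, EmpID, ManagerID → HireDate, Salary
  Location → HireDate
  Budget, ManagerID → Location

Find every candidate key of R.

{Budget, EmpID, ManagerID}

No FD produces {Budget, EmpID, ManagerID}, so they must be in every candidate key.
Closure of {Budget, EmpID, ManagerID} is {Budget, EmpID, HireDate, Location, ManagerID, Salary}, the whole schema; {Budget, EmpID, ManagerID} is a candidate key.
No other minimal set has full closure, so this is the only candidate key.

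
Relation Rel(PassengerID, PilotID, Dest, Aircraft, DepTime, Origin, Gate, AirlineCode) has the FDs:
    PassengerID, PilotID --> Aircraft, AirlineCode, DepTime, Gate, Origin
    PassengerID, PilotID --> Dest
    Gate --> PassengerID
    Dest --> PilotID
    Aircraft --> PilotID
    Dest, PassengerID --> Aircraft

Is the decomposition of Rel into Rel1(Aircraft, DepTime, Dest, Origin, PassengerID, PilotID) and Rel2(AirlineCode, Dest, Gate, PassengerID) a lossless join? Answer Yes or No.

Common attributes: {Dest, PassengerID}; their closure is {Aircraft, AirlineCode, DepTime, Dest, Gate, Origin, PassengerID, PilotID}.
Since Rel1 ⊆ {Aircraft, AirlineCode, DepTime, Dest, Gate, Origin, PassengerID, PilotID}, the intersection is a superkey of Rel1; the decomposition is lossless.

Yes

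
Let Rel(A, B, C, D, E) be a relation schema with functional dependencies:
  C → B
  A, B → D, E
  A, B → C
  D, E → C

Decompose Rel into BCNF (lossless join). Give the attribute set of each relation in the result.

Candidate keys of the original relation: {A, B}, {A, C}, {A, D, E}.
{A, B, C, D, E}: {C} determines {B, C} here but is not a superkey — split on C → B, giving {B, C} and {A, C, D, E}.
{B, C} has no BCNF violation.
{A, C, D, E}: {D, E} determines {C, D, E} here but is not a superkey — split on D, E → C, giving {C, D, E} and {A, D, E}.
{C, D, E} has no BCNF violation.
{A, D, E} has no BCNF violation.

{A, D, E}; {B, C}; {C, D, E}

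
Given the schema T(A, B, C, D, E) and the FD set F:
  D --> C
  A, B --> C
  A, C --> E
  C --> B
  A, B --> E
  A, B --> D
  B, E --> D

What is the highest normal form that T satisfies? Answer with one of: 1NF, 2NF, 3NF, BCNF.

Candidate keys: {A, B}, {A, C}, {A, D}. Prime attributes: {A, B, C, D}.
For D --> C we have {D}⁺ = {B, C, D}; {D} is not a superkey, so BCNF fails.
But every attribute on its right side ({C}) is prime, and the same holds for every other non-superkey FD, so 3NF still holds.

3NF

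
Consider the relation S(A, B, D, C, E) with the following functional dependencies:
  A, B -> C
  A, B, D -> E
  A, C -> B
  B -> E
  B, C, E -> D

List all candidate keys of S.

No FD produces {A}, so it must be in every candidate key.
{A, B} is a candidate key since {A, B}⁺ = {A, B, C, D, E} covers every attribute.
{A, C} is a candidate key since {A, C}⁺ = {A, B, C, D, E} covers every attribute.
No proper subset of any of these is a key, and no other minimal superkey exists.

{A, B}, {A, C}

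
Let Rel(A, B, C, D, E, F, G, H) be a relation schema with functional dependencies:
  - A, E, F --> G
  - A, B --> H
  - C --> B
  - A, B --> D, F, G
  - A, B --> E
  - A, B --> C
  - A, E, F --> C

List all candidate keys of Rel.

Attributes never on any right-hand side: {A} — every candidate key must contain it.
Closure of {A, B} is {A, B, C, D, E, F, G, H}, the whole schema; {A, B} is a candidate key.
Closure of {A, C} is {A, B, C, D, E, F, G, H}, the whole schema; {A, C} is a candidate key.
Closure of {A, E, F} is {A, B, C, D, E, F, G, H}, the whole schema; {A, E, F} is a candidate key.
No proper subset of any of these is a key, and no other minimal superkey exists.

{A, B}, {A, C}, {A, E, F}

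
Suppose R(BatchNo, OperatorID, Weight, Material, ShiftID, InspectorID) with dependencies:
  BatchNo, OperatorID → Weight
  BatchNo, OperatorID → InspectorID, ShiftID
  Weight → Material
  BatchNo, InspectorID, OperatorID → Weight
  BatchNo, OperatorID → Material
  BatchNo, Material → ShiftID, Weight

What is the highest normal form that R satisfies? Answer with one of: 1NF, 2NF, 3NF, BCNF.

Candidate key: {BatchNo, OperatorID}. Prime attributes: {BatchNo, OperatorID}.
Weight → Material: {Weight}⁺ = {Material, Weight}, which is not all of the attributes, so the left side is not a superkey — BCNF is violated.
Weight → Material has non-prime {Material} on the right and a non-superkey on the left, so 3NF fails.
No non-prime attribute depends on a proper subset of any candidate key, so 2NF holds.

2NF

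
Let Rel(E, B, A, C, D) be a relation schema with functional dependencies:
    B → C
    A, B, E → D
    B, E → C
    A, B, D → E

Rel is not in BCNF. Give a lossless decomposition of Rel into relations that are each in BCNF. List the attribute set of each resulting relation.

Candidate keys of the original relation: {A, B, D}, {A, B, E}.
Within {A, B, C, D, E}: {B}⁺ ∩ {A, B, C, D, E} = {B, C}, not the whole set, so B → C violates BCNF; decompose into {B, C} and {A, B, D, E}.
{B, C}: every determinant is a superkey — BCNF.
{A, B, D, E}: every determinant is a superkey — BCNF.

{A, B, D, E}; {B, C}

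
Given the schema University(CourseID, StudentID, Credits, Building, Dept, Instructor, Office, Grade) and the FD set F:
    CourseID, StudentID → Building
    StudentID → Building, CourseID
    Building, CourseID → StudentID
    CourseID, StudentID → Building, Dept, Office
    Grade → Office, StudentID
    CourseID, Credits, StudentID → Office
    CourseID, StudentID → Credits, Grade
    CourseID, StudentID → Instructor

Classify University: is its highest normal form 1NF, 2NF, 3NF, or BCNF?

Candidate keys: {Building, CourseID}, {Grade}, {StudentID}. Prime attributes: {Building, CourseID, Grade, StudentID}.
Every FD has a superkey on the left, so the relation is in BCNF.

BCNF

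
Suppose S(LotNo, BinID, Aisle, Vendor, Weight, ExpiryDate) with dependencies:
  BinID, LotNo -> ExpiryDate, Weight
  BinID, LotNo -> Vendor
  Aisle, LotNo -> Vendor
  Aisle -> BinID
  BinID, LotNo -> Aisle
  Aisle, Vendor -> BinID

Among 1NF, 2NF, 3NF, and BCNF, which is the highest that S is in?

3NF

Candidate keys: {Aisle, LotNo}, {BinID, LotNo}. Prime attributes: {Aisle, BinID, LotNo}.
Aisle -> BinID: {Aisle}⁺ = {Aisle, BinID}, which is not all of the attributes, so the left side is not a superkey — BCNF is violated.
Its right-hand attributes {BinID} are all prime, as are those of every other non-superkey FD — the relation is in 3NF.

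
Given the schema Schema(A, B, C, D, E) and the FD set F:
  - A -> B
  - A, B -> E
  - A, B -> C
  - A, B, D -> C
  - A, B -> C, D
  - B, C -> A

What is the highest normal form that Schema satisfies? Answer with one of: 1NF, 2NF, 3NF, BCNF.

BCNF

Candidate keys: {A}, {B, C}. Prime attributes: {A, B, C}.
Every FD has a superkey on the left, so the relation is in BCNF.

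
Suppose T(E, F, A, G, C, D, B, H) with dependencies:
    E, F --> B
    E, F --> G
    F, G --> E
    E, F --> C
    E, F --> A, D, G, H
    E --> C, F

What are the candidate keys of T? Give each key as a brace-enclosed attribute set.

Closure of {E} is {A, B, C, D, E, F, G, H}, the whole schema; {E} is a candidate key.
Closure of {F, G} is {A, B, C, D, E, F, G, H}, the whole schema; {F, G} is a candidate key.
No proper subset of any of these is a key, and no other minimal superkey exists.

{E}, {F, G}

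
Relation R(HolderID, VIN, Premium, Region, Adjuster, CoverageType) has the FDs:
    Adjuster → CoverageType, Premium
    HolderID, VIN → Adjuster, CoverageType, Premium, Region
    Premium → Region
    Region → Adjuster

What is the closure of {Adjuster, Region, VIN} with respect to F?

{Adjuster, CoverageType, Premium, Region, VIN}

Start with {Adjuster, Region, VIN}.
Adjuster → CoverageType, Premium applies; add {CoverageType, Premium} → now {Adjuster, CoverageType, Premium, Region, VIN}.
No further FD applies.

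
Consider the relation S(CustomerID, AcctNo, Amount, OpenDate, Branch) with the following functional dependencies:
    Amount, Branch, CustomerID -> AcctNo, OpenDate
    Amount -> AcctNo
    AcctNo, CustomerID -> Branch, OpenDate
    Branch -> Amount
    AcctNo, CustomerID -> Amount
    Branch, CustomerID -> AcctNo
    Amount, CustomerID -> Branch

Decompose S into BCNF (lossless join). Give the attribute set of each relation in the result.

Candidate keys of the original relation: {AcctNo, CustomerID}, {Amount, CustomerID}, {Branch, CustomerID}.
In {AcctNo, Amount, Branch, CustomerID, OpenDate}, {Amount} is not a superkey ({Amount}⁺ restricted to this set is {AcctNo, Amount}), so split on Amount -> AcctNo into {AcctNo, Amount} and {Amount, Branch, CustomerID, OpenDate}.
{AcctNo, Amount} has no BCNF violation.
In {Amount, Branch, CustomerID, OpenDate}, {Branch} is not a superkey ({Branch}⁺ restricted to this set is {Amount, Branch}), so split on Branch -> Amount into {Amount, Branch} and {Branch, CustomerID, OpenDate}.
{Amount, Branch} has no BCNF violation.
{Branch, CustomerID, OpenDate} has no BCNF violation.

{AcctNo, Amount}; {Amount, Branch}; {Branch, CustomerID, OpenDate}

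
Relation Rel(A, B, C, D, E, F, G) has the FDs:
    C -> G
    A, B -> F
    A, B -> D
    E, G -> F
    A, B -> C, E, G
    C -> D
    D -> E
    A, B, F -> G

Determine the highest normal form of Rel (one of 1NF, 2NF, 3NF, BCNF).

Candidate key: {A, B}. Prime attributes: {A, B}.
C -> G: {C}⁺ = {C, D, E, F, G}, which is not all of the attributes, so the left side is not a superkey — BCNF is violated.
C -> G has non-prime {G} on the right and a non-superkey on the left, so 3NF fails.
No proper subset of a key has a non-prime attribute in its closure, so there is no partial dependency; 2NF holds.

2NF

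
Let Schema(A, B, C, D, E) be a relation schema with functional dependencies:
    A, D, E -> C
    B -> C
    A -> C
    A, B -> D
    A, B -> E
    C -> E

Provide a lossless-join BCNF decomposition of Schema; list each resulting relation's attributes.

{A, B, D}; {A, C}; {B, E}; {C, E}

Candidate key of the original relation: {A, B}.
Within {A, B, C, D, E}: {A, D, E}⁺ ∩ {A, B, C, D, E} = {A, C, D, E}, not the whole set, so A, D, E -> C violates BCNF; decompose into {A, C, D, E} and {A, B, D, E}.
Within {A, C, D, E}: {A}⁺ ∩ {A, C, D, E} = {A, C, E}, not the whole set, so A -> C, E violates BCNF; decompose into {A, C, E} and {A, D}.
Within {A, C, E}: {C}⁺ ∩ {A, C, E} = {C, E}, not the whole set, so C -> E violates BCNF; decompose into {C, E} and {A, C}.
{C, E} is in BCNF.
{A, C} is in BCNF.
{A, D} is in BCNF.
Within {A, B, D, E}: {B}⁺ ∩ {A, B, D, E} = {B, E}, not the whole set, so B -> E violates BCNF; decompose into {B, E} and {A, B, D}.
{B, E} is in BCNF.
{A, B, D} is in BCNF.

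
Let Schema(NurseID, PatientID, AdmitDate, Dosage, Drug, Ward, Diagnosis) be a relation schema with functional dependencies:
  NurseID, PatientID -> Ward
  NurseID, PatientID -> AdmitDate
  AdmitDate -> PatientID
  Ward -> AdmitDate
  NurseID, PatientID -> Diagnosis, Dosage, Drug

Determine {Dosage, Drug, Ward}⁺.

Start with {Dosage, Drug, Ward}.
Ward -> AdmitDate applies; add {AdmitDate} → now {AdmitDate, Dosage, Drug, Ward}.
AdmitDate -> PatientID applies; add {PatientID} → now {AdmitDate, Dosage, Drug, PatientID, Ward}.
No further FD applies.

{AdmitDate, Dosage, Drug, PatientID, Ward}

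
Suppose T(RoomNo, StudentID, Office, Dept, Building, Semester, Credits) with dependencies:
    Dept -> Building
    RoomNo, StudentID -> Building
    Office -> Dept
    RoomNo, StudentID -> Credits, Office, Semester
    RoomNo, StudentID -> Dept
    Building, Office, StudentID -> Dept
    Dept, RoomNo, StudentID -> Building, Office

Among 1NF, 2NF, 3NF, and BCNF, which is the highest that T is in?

Candidate key: {RoomNo, StudentID}. Prime attributes: {RoomNo, StudentID}.
For Dept -> Building we have {Dept}⁺ = {Building, Dept}; {Dept} is not a superkey, so BCNF fails.
Dept -> Building determines the non-prime attribute {Building} from a non-superkey — 3NF is violated.
No proper subset of a key has a non-prime attribute in its closure, so there is no partial dependency; 2NF holds.

2NF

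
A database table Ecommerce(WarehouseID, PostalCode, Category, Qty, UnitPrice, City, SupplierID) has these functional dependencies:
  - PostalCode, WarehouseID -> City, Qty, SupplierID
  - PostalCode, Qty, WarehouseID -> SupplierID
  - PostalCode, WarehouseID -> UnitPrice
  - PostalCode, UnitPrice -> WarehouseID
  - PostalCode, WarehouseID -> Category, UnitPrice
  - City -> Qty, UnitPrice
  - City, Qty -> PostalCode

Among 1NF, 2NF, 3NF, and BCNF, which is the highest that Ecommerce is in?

Candidate keys: {City}, {PostalCode, UnitPrice}, {PostalCode, WarehouseID}. Prime attributes: {City, PostalCode, UnitPrice, WarehouseID}.
Every FD has a superkey on the left, so the relation is in BCNF.

BCNF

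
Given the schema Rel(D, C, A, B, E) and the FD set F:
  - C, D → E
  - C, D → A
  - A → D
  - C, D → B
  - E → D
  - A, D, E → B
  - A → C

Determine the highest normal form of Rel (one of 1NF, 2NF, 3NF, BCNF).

Candidate keys: {A}, {C, D}, {C, E}. Prime attributes: {A, C, D, E}.
For E → D we have {E}⁺ = {D, E}; {E} is not a superkey, so BCNF fails.
Its right-hand attributes {D} are all prime, as are those of every other non-superkey FD — the relation is in 3NF.

3NF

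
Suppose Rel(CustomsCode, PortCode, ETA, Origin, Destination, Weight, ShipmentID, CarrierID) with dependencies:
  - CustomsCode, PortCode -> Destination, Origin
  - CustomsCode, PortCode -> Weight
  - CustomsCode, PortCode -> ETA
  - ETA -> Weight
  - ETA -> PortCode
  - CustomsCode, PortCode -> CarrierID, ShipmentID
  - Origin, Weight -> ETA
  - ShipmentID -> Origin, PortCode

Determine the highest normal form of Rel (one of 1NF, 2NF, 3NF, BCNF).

Candidate keys: {CustomsCode, ETA}, {CustomsCode, Origin, Weight}, {CustomsCode, PortCode}, {CustomsCode, ShipmentID}. Prime attributes: {CustomsCode, ETA, Origin, PortCode, ShipmentID, Weight}.
For ETA -> Weight we have {ETA}⁺ = {ETA, PortCode, Weight}; {ETA} is not a superkey, so BCNF fails.
But every attribute on its right side ({Weight}) is prime, and the same holds for every other non-superkey FD, so 3NF still holds.

3NF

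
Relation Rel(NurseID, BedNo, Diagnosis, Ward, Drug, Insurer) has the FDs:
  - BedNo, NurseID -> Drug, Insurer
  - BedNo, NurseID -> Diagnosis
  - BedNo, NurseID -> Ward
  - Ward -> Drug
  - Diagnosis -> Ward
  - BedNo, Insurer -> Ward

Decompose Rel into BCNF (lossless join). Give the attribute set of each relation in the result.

{BedNo, Diagnosis, Insurer, NurseID}; {Diagnosis, Ward}; {Drug, Ward}

Candidate key of the original relation: {BedNo, NurseID}.
{BedNo, Diagnosis, Drug, Insurer, NurseID, Ward}: {Ward} determines {Drug, Ward} here but is not a superkey — split on Ward -> Drug, giving {Drug, Ward} and {BedNo, Diagnosis, Insurer, NurseID, Ward}.
{Drug, Ward} is in BCNF.
{BedNo, Diagnosis, Insurer, NurseID, Ward}: {Diagnosis} determines {Diagnosis, Ward} here but is not a superkey — split on Diagnosis -> Ward, giving {Diagnosis, Ward} and {BedNo, Diagnosis, Insurer, NurseID}.
{Diagnosis, Ward} is in BCNF.
{BedNo, Diagnosis, Insurer, NurseID} is in BCNF.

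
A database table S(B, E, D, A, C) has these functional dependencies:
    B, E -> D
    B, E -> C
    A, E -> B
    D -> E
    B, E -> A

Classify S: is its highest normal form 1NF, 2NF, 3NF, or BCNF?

Candidate keys: {A, D}, {A, E}, {B, D}, {B, E}. Prime attributes: {A, B, D, E}.
D -> E breaks BCNF: {D}⁺ = {D, E}, so {D} is not a superkey.
But every attribute on its right side ({E}) is prime, and the same holds for every other non-superkey FD, so 3NF still holds.

3NF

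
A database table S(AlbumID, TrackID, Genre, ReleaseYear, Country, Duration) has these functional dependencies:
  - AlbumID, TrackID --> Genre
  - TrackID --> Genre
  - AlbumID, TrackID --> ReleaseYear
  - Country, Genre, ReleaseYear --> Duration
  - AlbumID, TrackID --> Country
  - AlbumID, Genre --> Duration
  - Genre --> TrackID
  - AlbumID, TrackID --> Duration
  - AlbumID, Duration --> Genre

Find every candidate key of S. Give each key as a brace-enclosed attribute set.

{AlbumID, Duration}, {AlbumID, Genre}, {AlbumID, TrackID}

Attributes never on any right-hand side: {AlbumID} — every candidate key must contain it.
Closure of {AlbumID, Duration} is {AlbumID, Country, Duration, Genre, ReleaseYear, TrackID}, the whole schema; {AlbumID, Duration} is a candidate key.
Closure of {AlbumID, Genre} is {AlbumID, Country, Duration, Genre, ReleaseYear, TrackID}, the whole schema; {AlbumID, Genre} is a candidate key.
Closure of {AlbumID, TrackID} is {AlbumID, Country, Duration, Genre, ReleaseYear, TrackID}, the whole schema; {AlbumID, TrackID} is a candidate key.
These are minimal and exhaustive — every other superkey contains one of them.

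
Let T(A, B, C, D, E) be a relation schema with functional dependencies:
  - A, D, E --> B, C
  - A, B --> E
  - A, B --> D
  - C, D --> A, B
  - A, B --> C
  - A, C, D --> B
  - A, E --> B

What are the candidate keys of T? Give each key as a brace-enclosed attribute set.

{A, B}, {A, E}, {C, D}

{A, B}⁺ = {A, B, C, D, E} — all of the relation — so {A, B} is a candidate key.
{A, E}⁺ = {A, B, C, D, E} — all of the relation — so {A, E} is a candidate key.
{C, D}⁺ = {A, B, C, D, E} — all of the relation — so {C, D} is a candidate key.
Any other superkey properly contains one of these, so there are no further candidate keys.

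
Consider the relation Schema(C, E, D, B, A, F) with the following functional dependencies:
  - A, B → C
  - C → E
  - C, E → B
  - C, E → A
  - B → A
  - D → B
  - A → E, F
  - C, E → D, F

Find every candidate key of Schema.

{B}, {C}, {D}

{B}⁺ = {A, B, C, D, E, F} — all of the relation — so {B} is a candidate key.
{C}⁺ = {A, B, C, D, E, F} — all of the relation — so {C} is a candidate key.
{D}⁺ = {A, B, C, D, E, F} — all of the relation — so {D} is a candidate key.
No proper subset of any of these is a key, and no other minimal superkey exists.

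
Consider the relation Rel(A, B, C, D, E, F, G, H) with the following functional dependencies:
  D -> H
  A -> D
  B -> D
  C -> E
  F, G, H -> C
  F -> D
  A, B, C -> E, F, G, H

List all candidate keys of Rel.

{A, B} never appear on the right of any FD, so every key must include all of them.
{A, B, C}⁺ = {A, B, C, D, E, F, G, H}, which is every attribute, so {A, B, C} is a candidate key.
{A, B, F, G}⁺ = {A, B, C, D, E, F, G, H}, which is every attribute, so {A, B, F, G} is a candidate key.
These are minimal and exhaustive — every other superkey contains one of them.

{A, B, C}, {A, B, F, G}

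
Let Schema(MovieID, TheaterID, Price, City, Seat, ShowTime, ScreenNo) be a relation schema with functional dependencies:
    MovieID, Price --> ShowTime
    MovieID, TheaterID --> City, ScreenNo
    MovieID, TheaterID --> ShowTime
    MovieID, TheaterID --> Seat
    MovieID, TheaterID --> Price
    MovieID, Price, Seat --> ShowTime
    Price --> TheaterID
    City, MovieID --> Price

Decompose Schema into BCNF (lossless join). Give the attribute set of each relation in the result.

{City, MovieID, Price, ScreenNo, Seat, ShowTime}; {Price, TheaterID}

Candidate keys of the original relation: {City, MovieID}, {MovieID, Price}, {MovieID, TheaterID}.
{City, MovieID, Price, ScreenNo, Seat, ShowTime, TheaterID}: {Price} determines {Price, TheaterID} here but is not a superkey — split on Price --> TheaterID, giving {Price, TheaterID} and {City, MovieID, Price, ScreenNo, Seat, ShowTime}.
{Price, TheaterID}: every determinant is a superkey — BCNF.
{City, MovieID, Price, ScreenNo, Seat, ShowTime}: every determinant is a superkey — BCNF.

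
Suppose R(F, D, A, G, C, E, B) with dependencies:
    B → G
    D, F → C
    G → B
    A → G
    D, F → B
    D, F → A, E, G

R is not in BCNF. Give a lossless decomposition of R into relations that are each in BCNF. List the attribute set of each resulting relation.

{A, B}; {A, C, D, E, F}; {B, G}

Candidate key of the original relation: {D, F}.
Within {A, B, C, D, E, F, G}: {B}⁺ ∩ {A, B, C, D, E, F, G} = {B, G}, not the whole set, so B → G violates BCNF; decompose into {B, G} and {A, B, C, D, E, F}.
{B, G} has no BCNF violation.
Within {A, B, C, D, E, F}: {A}⁺ ∩ {A, B, C, D, E, F} = {A, B}, not the whole set, so A → B violates BCNF; decompose into {A, B} and {A, C, D, E, F}.
{A, B} has no BCNF violation.
{A, C, D, E, F} has no BCNF violation.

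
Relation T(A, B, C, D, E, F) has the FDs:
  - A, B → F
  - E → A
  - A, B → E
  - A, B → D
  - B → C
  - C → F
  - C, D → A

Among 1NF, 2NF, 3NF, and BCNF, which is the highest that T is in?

Candidate keys: {A, B}, {B, D}, {B, E}. Prime attributes: {A, B, D, E}.
E → A: {E}⁺ = {A, E}, which is not all of the attributes, so the left side is not a superkey — BCNF is violated.
Because {C} is non-prime and the left side of B → C is not a superkey, the relation is not in 3NF.
{B} is a proper subset of the key {A, B}, and {B}⁺ contains the non-prime attributes {C, F} — a partial dependency, so 2NF is violated.

1NF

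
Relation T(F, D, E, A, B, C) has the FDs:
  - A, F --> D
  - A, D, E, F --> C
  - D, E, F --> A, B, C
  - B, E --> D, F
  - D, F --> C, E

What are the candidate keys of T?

{A, F}, {B, E}, {D, F}

Closure of {A, F} is {A, B, C, D, E, F}, the whole schema; {A, F} is a candidate key.
Closure of {B, E} is {A, B, C, D, E, F}, the whole schema; {B, E} is a candidate key.
Closure of {D, F} is {A, B, C, D, E, F}, the whole schema; {D, F} is a candidate key.
Any other superkey properly contains one of these, so there are no further candidate keys.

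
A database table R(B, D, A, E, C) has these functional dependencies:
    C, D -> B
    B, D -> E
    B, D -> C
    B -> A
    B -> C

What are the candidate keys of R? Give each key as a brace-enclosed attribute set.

{B, D}, {C, D}

Attributes never on any right-hand side: {D} — every candidate key must contain it.
Closure of {B, D} is {A, B, C, D, E}, the whole schema; {B, D} is a candidate key.
Closure of {C, D} is {A, B, C, D, E}, the whole schema; {C, D} is a candidate key.
Any other superkey properly contains one of these, so there are no further candidate keys.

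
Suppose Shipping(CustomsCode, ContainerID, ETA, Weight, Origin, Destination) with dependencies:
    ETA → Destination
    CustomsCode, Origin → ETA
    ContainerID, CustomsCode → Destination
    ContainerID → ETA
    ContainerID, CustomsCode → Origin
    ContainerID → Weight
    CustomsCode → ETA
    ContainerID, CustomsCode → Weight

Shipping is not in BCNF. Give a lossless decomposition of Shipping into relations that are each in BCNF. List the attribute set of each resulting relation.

{ContainerID, CustomsCode, Origin}; {ContainerID, Weight}; {CustomsCode, ETA}; {Destination, ETA}

Candidate key of the original relation: {ContainerID, CustomsCode}.
In {ContainerID, CustomsCode, Destination, ETA, Origin, Weight}, {ETA} is not a superkey ({ETA}⁺ restricted to this set is {Destination, ETA}), so split on ETA → Destination into {Destination, ETA} and {ContainerID, CustomsCode, ETA, Origin, Weight}.
{Destination, ETA} has no BCNF violation.
In {ContainerID, CustomsCode, ETA, Origin, Weight}, {CustomsCode, Origin} is not a superkey ({CustomsCode, Origin}⁺ restricted to this set is {CustomsCode, ETA, Origin}), so split on CustomsCode, Origin → ETA into {CustomsCode, ETA, Origin} and {ContainerID, CustomsCode, Origin, Weight}.
In {CustomsCode, ETA, Origin}, {CustomsCode} is not a superkey ({CustomsCode}⁺ restricted to this set is {CustomsCode, ETA}), so split on CustomsCode → ETA into {CustomsCode, ETA} and {CustomsCode, Origin}.
{CustomsCode, ETA} has no BCNF violation.
{CustomsCode, Origin} has no BCNF violation.
In {ContainerID, CustomsCode, Origin, Weight}, {ContainerID} is not a superkey ({ContainerID}⁺ restricted to this set is {ContainerID, Weight}), so split on ContainerID → Weight into {ContainerID, Weight} and {ContainerID, CustomsCode, Origin}.
{ContainerID, Weight} has no BCNF violation.
{ContainerID, CustomsCode, Origin} has no BCNF violation.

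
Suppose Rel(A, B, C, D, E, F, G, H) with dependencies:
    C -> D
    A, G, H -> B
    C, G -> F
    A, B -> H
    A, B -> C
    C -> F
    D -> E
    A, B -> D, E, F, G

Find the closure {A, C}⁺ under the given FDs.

{A, C, D, E, F}

Start with {A, C}.
C -> D applies; add {D} → now {A, C, D}.
C -> F applies; add {F} → now {A, C, D, F}.
D -> E applies; add {E} → now {A, C, D, E, F}.
No further FD applies.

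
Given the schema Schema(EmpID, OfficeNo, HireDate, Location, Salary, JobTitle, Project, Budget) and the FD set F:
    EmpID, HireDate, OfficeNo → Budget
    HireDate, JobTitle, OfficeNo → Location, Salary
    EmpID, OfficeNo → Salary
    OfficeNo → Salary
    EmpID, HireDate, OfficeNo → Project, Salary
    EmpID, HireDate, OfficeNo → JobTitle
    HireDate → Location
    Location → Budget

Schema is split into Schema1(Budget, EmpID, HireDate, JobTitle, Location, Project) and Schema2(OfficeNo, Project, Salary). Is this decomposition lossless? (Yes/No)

The shared attributes are {Project} and {Project}⁺ = {Project}.
The closure covers neither Schema1 nor Schema2 entirely; the join is not lossless.

No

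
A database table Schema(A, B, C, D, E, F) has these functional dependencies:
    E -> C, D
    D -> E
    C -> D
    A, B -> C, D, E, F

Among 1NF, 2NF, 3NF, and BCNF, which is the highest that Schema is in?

2NF

Candidate key: {A, B}. Prime attributes: {A, B}.
E -> C, D: {E}⁺ = {C, D, E}, which is not all of the attributes, so the left side is not a superkey — BCNF is violated.
E -> C, D has non-prime {C, D} on the right and a non-superkey on the left, so 3NF fails.
Checking every proper subset of each key, none determines a non-prime attribute — 2NF is satisfied.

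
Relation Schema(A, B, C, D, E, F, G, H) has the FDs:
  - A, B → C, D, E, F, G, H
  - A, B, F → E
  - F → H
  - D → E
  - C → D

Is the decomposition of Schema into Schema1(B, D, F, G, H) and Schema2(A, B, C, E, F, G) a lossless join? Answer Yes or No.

Schema1 ∩ Schema2 = {B, F, G}; its closure under F is {B, F, G, H}.
Neither Schema1 nor Schema2 is contained in that closure, so the decomposition is lossy.

No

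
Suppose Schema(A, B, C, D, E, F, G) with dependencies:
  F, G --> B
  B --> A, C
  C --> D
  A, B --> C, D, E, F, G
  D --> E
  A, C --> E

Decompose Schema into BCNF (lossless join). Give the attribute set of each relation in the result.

{A, B, C, F, G}; {C, D}; {D, E}

Candidate keys of the original relation: {B}, {F, G}.
Within {A, B, C, D, E, F, G}: {C}⁺ ∩ {A, B, C, D, E, F, G} = {C, D, E}, not the whole set, so C --> D, E violates BCNF; decompose into {C, D, E} and {A, B, C, F, G}.
Within {C, D, E}: {D}⁺ ∩ {C, D, E} = {D, E}, not the whole set, so D --> E violates BCNF; decompose into {D, E} and {C, D}.
{D, E} is in BCNF.
{C, D} is in BCNF.
{A, B, C, F, G} is in BCNF.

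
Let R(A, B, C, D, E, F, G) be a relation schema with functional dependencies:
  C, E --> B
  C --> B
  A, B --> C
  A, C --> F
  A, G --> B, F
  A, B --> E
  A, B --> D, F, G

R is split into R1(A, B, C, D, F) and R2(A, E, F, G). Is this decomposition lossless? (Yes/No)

The shared attributes are {A, F} and {A, F}⁺ = {A, F}.
Neither R1 nor R2 is contained in that closure, so the decomposition is lossy.

No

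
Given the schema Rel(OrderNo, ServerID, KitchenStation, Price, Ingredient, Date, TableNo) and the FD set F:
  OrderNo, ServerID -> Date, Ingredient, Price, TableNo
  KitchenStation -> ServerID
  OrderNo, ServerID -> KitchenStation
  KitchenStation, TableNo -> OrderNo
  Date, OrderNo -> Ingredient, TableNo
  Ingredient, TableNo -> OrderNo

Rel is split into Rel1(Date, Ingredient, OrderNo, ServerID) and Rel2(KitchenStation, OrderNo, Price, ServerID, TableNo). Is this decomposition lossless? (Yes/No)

Common attributes: {OrderNo, ServerID}; their closure is {Date, Ingredient, KitchenStation, OrderNo, Price, ServerID, TableNo}.
This includes all of Rel1, so the common attributes are a superkey of Rel1 — the join is lossless.

Yes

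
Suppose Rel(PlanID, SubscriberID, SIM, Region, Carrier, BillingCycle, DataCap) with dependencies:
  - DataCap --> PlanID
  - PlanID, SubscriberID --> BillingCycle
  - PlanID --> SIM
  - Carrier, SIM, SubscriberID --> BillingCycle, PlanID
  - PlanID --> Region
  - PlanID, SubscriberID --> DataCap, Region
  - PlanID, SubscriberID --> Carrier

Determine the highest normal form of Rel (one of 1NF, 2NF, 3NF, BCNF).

1NF

Candidate keys: {Carrier, SIM, SubscriberID}, {DataCap, SubscriberID}, {PlanID, SubscriberID}. Prime attributes: {Carrier, DataCap, PlanID, SIM, SubscriberID}.
DataCap --> PlanID: {DataCap}⁺ = {DataCap, PlanID, Region, SIM}, which is not all of the attributes, so the left side is not a superkey — BCNF is violated.
PlanID --> Region determines the non-prime attribute {Region} from a non-superkey — 3NF is violated.
Since {DataCap} ⊂ {DataCap, SubscriberID} and {DataCap}⁺ ⊇ {Region} with {Region} non-prime, there is a partial dependency; 2NF fails.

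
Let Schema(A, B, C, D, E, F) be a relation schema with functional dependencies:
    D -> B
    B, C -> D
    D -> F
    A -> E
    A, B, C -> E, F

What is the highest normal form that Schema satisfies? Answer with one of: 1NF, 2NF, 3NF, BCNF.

Candidate keys: {A, B, C}, {A, C, D}. Prime attributes: {A, B, C, D}.
D -> B breaks BCNF: {D}⁺ = {B, D, F}, so {D} is not a superkey.
Because {F} is non-prime and the left side of D -> F is not a superkey, the relation is not in 3NF.
The proper key subset {A} of {A, B, C} determines non-prime {E}, so the relation is not even in 2NF.

1NF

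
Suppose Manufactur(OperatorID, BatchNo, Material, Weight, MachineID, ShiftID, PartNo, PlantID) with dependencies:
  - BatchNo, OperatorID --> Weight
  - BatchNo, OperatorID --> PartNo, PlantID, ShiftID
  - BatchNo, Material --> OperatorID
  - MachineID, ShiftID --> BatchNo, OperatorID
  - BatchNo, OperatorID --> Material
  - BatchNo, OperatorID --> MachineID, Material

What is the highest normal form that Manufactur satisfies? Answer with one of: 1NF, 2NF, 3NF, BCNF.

Candidate keys: {BatchNo, Material}, {BatchNo, OperatorID}, {MachineID, ShiftID}. Prime attributes: {BatchNo, MachineID, Material, OperatorID, ShiftID}.
Every FD has a superkey on the left, so the relation is in BCNF.

BCNF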